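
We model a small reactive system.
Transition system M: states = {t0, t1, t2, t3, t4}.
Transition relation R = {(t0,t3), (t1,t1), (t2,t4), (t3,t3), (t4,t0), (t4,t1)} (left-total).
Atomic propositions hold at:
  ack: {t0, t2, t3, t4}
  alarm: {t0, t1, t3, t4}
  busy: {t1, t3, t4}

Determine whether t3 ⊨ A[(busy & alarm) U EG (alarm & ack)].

Yes

Sat(busy & alarm) = {t1, t3, t4}
Sat(alarm & ack) = {t0, t3, t4}
EG (alarm & ack): greatest fixpoint, start Z0 = {t0, t3, t4}, keep only states in Sat with some successor in Z. Already a fixed point.
Sat(EG (alarm & ack)) = {t0, t3, t4}
A[(busy & alarm) U EG (alarm & ack)]: least fixpoint, start Z0 = Sat(EG (alarm & ack)) = {t0, t3, t4}, add states in Sat(busy & alarm) with every successor in Z. Already a fixed point.
Sat(A[(busy & alarm) U EG (alarm & ack)]) = {t0, t3, t4}
t3 ∈ Sat(A[(busy & alarm) U EG (alarm & ack)]) = {t0, t3, t4}, so the formula holds at t3.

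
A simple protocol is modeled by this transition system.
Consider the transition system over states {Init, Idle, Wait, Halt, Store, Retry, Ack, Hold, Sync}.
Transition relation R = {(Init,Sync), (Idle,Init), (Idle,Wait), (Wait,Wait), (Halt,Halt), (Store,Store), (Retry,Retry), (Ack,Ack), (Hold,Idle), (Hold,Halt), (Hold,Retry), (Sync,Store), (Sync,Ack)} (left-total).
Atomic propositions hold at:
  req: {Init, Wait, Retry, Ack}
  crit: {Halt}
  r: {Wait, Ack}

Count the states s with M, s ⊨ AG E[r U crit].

1

E[r U crit]: least fixpoint, start Z0 = Sat(crit) = {Halt}, add states in Sat(r) with some successor in Z. Already a fixed point.
Sat(E[r U crit]) = {Halt}
AG E[r U crit]: greatest fixpoint, start Z0 = {Halt}, keep only states in Sat with every successor in Z. Already a fixed point.
Sat(AG E[r U crit]) = {Halt}
|Sat(AG E[r U crit])| = |{Halt}| = 1.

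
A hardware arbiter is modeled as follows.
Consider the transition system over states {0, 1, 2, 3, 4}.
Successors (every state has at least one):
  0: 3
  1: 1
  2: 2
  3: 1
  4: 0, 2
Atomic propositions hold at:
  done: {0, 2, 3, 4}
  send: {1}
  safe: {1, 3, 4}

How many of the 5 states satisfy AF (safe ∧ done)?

3

Sat(safe ∧ done) = {3, 4}
AF (safe ∧ done): least fixpoint, start Z0 = {3, 4}, add states with every successor in Z. Z1 = {0, 3, 4}; fixed.
Sat(AF (safe ∧ done)) = {0, 3, 4}
|Sat(AF (safe ∧ done))| = |{0, 3, 4}| = 3.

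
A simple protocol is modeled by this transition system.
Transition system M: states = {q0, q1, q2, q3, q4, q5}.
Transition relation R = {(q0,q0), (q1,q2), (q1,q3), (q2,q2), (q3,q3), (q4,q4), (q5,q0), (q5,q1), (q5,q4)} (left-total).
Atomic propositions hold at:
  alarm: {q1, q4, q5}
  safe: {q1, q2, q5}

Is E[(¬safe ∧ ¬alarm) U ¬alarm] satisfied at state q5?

Sat(¬safe) = {q0, q3, q4}
Sat(¬alarm) = {q0, q2, q3}
Sat(¬safe ∧ ¬alarm) = {q0, q3}
E[(¬safe ∧ ¬alarm) U ¬alarm]: least fixpoint, start Z0 = Sat(¬alarm) = {q0, q2, q3}, add states in Sat(¬safe ∧ ¬alarm) with some successor in Z. Already a fixed point.
Sat(E[(¬safe ∧ ¬alarm) U ¬alarm]) = {q0, q2, q3}
q5 ∉ Sat(E[(¬safe ∧ ¬alarm) U ¬alarm]) = {q0, q2, q3}, so the formula does not hold at q5.

No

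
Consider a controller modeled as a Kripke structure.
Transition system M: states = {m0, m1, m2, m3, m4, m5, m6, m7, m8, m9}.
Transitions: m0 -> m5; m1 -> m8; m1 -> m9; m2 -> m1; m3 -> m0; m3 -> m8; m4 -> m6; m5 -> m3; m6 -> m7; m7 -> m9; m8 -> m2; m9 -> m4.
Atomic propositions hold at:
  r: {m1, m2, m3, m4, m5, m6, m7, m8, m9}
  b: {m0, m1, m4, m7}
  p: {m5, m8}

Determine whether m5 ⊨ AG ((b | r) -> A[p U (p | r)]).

Sat(b | r) = {m0, m1, m2, m3, m4, m5, m6, m7, m8, m9}
Sat(p | r) = {m1, m2, m3, m4, m5, m6, m7, m8, m9}
A[p U (p | r)]: least fixpoint, start Z0 = Sat((p | r)) = {m1, m2, m3, m4, m5, m6, m7, m8, m9}, add states in Sat(p) with every successor in Z. Already a fixed point.
Sat(A[p U (p | r)]) = {m1, m2, m3, m4, m5, m6, m7, m8, m9}
Sat((b | r) -> A[p U (p | r)]) = {m1, m2, m3, m4, m5, m6, m7, m8, m9}
AG ((b | r) -> A[p U (p | r)]): greatest fixpoint, start Z0 = {m1, m2, m3, m4, m5, m6, m7, m8, m9}, keep only states in Sat with every successor in Z. Z1 = {m1, m2, m4, m5, m6, m7, m8, m9}; Z2 = {m1, m2, m4, m6, m7, m8, m9}; fixed.
Sat(AG ((b | r) -> A[p U (p | r)])) = {m1, m2, m4, m6, m7, m8, m9}
m5 ∉ Sat(AG ((b | r) -> A[p U (p | r)])) = {m1, m2, m4, m6, m7, m8, m9}, so the formula does not hold at m5.

No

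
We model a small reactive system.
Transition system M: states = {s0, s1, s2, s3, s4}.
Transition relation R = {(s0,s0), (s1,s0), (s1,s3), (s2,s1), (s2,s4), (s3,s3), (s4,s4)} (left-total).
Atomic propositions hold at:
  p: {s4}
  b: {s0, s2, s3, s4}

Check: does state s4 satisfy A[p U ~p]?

No

Sat(~p) = {s0, s1, s2, s3}
A[p U ~p]: least fixpoint, start Z0 = Sat(~p) = {s0, s1, s2, s3}, add states in Sat(p) with every successor in Z. Already a fixed point.
Sat(A[p U ~p]) = {s0, s1, s2, s3}
s4 ∉ Sat(A[p U ~p]) = {s0, s1, s2, s3}, so the formula does not hold at s4.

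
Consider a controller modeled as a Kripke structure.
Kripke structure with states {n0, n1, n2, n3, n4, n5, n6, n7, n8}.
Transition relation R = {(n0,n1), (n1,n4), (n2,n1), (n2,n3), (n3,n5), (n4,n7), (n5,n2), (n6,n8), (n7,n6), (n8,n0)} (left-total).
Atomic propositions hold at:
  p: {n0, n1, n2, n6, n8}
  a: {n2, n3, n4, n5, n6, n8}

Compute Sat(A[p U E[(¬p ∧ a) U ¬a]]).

Sat(¬p) = {n3, n4, n5, n7}
Sat(¬p ∧ a) = {n3, n4, n5}
Sat(¬a) = {n0, n1, n7}
E[(¬p ∧ a) U ¬a]: least fixpoint, start Z0 = Sat(¬a) = {n0, n1, n7}, add states in Sat(¬p ∧ a) with some successor in Z. Z1 = {n0, n1, n4, n7}; fixed.
Sat(E[(¬p ∧ a) U ¬a]) = {n0, n1, n4, n7}
A[p U E[(¬p ∧ a) U ¬a]]: least fixpoint, start Z0 = Sat(E[(¬p ∧ a) U ¬a]) = {n0, n1, n4, n7}, add states in Sat(p) with every successor in Z. Z1 = {n0, n1, n4, n7, n8}; Z2 = {n0, n1, n4, n6, n7, n8}; fixed.
Sat(A[p U E[(¬p ∧ a) U ¬a]]) = {n0, n1, n4, n6, n7, n8}

{n0, n1, n4, n6, n7, n8}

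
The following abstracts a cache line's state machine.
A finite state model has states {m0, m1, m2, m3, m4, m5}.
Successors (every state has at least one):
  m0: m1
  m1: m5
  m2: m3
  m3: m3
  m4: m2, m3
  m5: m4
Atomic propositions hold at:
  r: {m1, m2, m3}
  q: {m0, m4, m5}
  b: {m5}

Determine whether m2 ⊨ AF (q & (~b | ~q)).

Sat(~b) = {m0, m1, m2, m3, m4}
Sat(~q) = {m1, m2, m3}
Sat(~b | ~q) = {m0, m1, m2, m3, m4}
Sat(q & (~b | ~q)) = {m0, m4}
AF (q & (~b | ~q)): least fixpoint, start Z0 = {m0, m4}, add states with every successor in Z. Z1 = {m0, m4, m5}; Z2 = {m0, m1, m4, m5}; fixed.
Sat(AF (q & (~b | ~q))) = {m0, m1, m4, m5}
m2 ∉ Sat(AF (q & (~b | ~q))) = {m0, m1, m4, m5}, so the formula does not hold at m2.

No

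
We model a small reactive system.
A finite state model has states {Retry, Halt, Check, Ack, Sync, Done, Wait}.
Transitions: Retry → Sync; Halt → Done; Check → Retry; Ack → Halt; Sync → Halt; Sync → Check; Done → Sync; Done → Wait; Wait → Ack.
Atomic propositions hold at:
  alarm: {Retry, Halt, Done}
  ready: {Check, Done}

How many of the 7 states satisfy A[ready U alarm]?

A[ready U alarm]: least fixpoint, start Z0 = Sat(alarm) = {Retry, Halt, Done}, add states in Sat(ready) with every successor in Z. Z1 = {Retry, Halt, Check, Done}; fixed.
Sat(A[ready U alarm]) = {Retry, Halt, Check, Done}
|Sat(A[ready U alarm])| = |{Retry, Halt, Check, Done}| = 4.

4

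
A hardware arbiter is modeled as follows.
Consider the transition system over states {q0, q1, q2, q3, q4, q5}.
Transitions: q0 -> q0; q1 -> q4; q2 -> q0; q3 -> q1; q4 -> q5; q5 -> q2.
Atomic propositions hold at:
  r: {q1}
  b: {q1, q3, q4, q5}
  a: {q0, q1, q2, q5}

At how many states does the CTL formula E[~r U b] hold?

4

Sat(~r) = {q0, q2, q3, q4, q5}
E[~r U b]: least fixpoint, start Z0 = Sat(b) = {q1, q3, q4, q5}, add states in Sat(~r) with some successor in Z. Already a fixed point.
Sat(E[~r U b]) = {q1, q3, q4, q5}
|Sat(E[~r U b])| = |{q1, q3, q4, q5}| = 4.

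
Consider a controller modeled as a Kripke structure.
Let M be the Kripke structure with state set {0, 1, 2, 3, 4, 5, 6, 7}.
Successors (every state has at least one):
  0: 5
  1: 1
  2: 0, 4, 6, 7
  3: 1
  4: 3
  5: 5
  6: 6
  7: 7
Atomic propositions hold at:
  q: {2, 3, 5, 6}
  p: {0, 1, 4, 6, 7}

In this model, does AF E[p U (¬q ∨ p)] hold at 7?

Yes

Sat(¬q) = {0, 1, 4, 7}
Sat(¬q ∨ p) = {0, 1, 4, 6, 7}
E[p U (¬q ∨ p)]: least fixpoint, start Z0 = Sat((¬q ∨ p)) = {0, 1, 4, 6, 7}, add states in Sat(p) with some successor in Z. Already a fixed point.
Sat(E[p U (¬q ∨ p)]) = {0, 1, 4, 6, 7}
AF E[p U (¬q ∨ p)]: least fixpoint, start Z0 = {0, 1, 4, 6, 7}, add states with every successor in Z. Z1 = {0, 1, 2, 3, 4, 6, 7}; fixed.
Sat(AF E[p U (¬q ∨ p)]) = {0, 1, 2, 3, 4, 6, 7}
7 ∈ Sat(AF E[p U (¬q ∨ p)]) = {0, 1, 2, 3, 4, 6, 7}, so the formula holds at 7.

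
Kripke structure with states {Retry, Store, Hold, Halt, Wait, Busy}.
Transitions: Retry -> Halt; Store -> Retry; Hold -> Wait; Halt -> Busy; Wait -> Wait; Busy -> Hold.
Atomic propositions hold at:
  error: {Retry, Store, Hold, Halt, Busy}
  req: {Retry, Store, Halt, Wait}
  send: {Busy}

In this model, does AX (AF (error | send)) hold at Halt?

Sat(error | send) = {Retry, Store, Hold, Halt, Busy}
AF (error | send): least fixpoint, start Z0 = {Retry, Store, Hold, Halt, Busy}, add states with every successor in Z. Already a fixed point.
Sat(AF (error | send)) = {Retry, Store, Hold, Halt, Busy}
Sat(AX (AF (error | send))) = {s : every successor in {Retry, Store, Hold, Halt, Busy}} = {Retry, Store, Halt, Busy}
Halt ∈ Sat(AX (AF (error | send))) = {Retry, Store, Halt, Busy}, so the formula holds at Halt.

Yes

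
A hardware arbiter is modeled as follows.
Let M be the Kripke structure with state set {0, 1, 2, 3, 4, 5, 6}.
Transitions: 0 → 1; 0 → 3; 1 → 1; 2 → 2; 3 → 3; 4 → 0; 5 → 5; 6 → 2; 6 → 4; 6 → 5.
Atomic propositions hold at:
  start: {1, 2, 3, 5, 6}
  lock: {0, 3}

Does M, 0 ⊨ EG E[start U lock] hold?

E[start U lock]: least fixpoint, start Z0 = Sat(lock) = {0, 3}, add states in Sat(start) with some successor in Z. Already a fixed point.
Sat(E[start U lock]) = {0, 3}
EG E[start U lock]: greatest fixpoint, start Z0 = {0, 3}, keep only states in Sat with some successor in Z. Already a fixed point.
Sat(EG E[start U lock]) = {0, 3}
0 ∈ Sat(EG E[start U lock]) = {0, 3}, so the formula holds at 0.

Yes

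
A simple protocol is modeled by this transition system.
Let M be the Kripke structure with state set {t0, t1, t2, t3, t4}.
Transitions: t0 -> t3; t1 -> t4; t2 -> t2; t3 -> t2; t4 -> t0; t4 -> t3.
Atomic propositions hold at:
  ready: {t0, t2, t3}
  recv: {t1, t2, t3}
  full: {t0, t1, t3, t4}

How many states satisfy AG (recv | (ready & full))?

Sat(ready & full) = {t0, t3}
Sat(recv | (ready & full)) = {t0, t1, t2, t3}
AG (recv | (ready & full)): greatest fixpoint, start Z0 = {t0, t1, t2, t3}, keep only states in Sat with every successor in Z. Z1 = {t0, t2, t3}; fixed.
Sat(AG (recv | (ready & full))) = {t0, t2, t3}
|Sat(AG (recv | (ready & full)))| = |{t0, t2, t3}| = 3.

3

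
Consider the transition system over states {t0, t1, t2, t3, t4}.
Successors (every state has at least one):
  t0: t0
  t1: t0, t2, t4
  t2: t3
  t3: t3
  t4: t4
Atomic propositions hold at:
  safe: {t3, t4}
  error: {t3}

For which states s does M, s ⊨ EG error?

{t3}

EG error: greatest fixpoint, start Z0 = {t3}, keep only states in Sat with some successor in Z. Already a fixed point.
Sat(EG error) = {t3}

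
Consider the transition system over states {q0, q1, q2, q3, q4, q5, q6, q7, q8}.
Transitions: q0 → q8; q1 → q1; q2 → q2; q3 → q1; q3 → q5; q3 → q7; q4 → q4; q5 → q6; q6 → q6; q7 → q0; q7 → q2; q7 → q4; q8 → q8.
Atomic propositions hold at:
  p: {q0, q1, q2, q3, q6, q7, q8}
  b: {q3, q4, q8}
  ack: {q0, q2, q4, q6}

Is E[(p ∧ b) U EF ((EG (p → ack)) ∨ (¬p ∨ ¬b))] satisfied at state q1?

Yes

Sat(p ∧ b) = {q3, q8}
Sat(p → ack) = {q0, q2, q4, q5, q6}
EG (p → ack): greatest fixpoint, start Z0 = {q0, q2, q4, q5, q6}, keep only states in Sat with some successor in Z. Z1 = {q2, q4, q5, q6}; fixed.
Sat(EG (p → ack)) = {q2, q4, q5, q6}
Sat(¬p) = {q4, q5}
Sat(¬b) = {q0, q1, q2, q5, q6, q7}
Sat(¬p ∨ ¬b) = {q0, q1, q2, q4, q5, q6, q7}
Sat((EG (p → ack)) ∨ (¬p ∨ ¬b)) = {q0, q1, q2, q4, q5, q6, q7}
EF ((EG (p → ack)) ∨ (¬p ∨ ¬b)): least fixpoint, start Z0 = {q0, q1, q2, q4, q5, q6, q7}, add states with some successor in Z. Z1 = {q0, q1, q2, q3, q4, q5, q6, q7}; fixed.
Sat(EF ((EG (p → ack)) ∨ (¬p ∨ ¬b))) = {q0, q1, q2, q3, q4, q5, q6, q7}
E[(p ∧ b) U EF ((EG (p → ack)) ∨ (¬p ∨ ¬b))]: least fixpoint, start Z0 = Sat(EF ((EG (p → ack)) ∨ (¬p ∨ ¬b))) = {q0, q1, q2, q3, q4, q5, q6, q7}, add states in Sat(p ∧ b) with some successor in Z. Already a fixed point.
Sat(E[(p ∧ b) U EF ((EG (p → ack)) ∨ (¬p ∨ ¬b))]) = {q0, q1, q2, q3, q4, q5, q6, q7}
q1 ∈ Sat(E[(p ∧ b) U EF ((EG (p → ack)) ∨ (¬p ∨ ¬b))]) = {q0, q1, q2, q3, q4, q5, q6, q7}, so the formula holds at q1.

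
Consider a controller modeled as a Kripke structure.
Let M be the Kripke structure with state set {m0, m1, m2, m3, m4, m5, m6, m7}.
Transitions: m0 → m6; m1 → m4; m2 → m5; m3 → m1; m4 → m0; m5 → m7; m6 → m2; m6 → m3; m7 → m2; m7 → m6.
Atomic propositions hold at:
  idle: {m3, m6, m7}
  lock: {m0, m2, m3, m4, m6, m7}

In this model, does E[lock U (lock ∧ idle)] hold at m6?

Yes

Sat(lock ∧ idle) = {m3, m6, m7}
E[lock U (lock ∧ idle)]: least fixpoint, start Z0 = Sat((lock ∧ idle)) = {m3, m6, m7}, add states in Sat(lock) with some successor in Z. Z1 = {m0, m3, m6, m7}; Z2 = {m0, m3, m4, m6, m7}; fixed.
Sat(E[lock U (lock ∧ idle)]) = {m0, m3, m4, m6, m7}
m6 ∈ Sat(E[lock U (lock ∧ idle)]) = {m0, m3, m4, m6, m7}, so the formula holds at m6.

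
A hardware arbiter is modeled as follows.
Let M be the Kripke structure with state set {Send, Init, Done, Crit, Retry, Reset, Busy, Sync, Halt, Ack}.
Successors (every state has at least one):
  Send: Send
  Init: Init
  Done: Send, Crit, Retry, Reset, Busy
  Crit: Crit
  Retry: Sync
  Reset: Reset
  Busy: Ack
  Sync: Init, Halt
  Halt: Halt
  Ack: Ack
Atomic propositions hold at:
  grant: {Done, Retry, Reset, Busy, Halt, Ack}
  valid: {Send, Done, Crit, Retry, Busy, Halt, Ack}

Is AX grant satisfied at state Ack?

Sat(AX grant) = {s : every successor in {Done, Retry, Reset, Busy, Halt, Ack}} = {Reset, Busy, Halt, Ack}
Ack ∈ Sat(AX grant) = {Reset, Busy, Halt, Ack}, so the formula holds at Ack.

Yes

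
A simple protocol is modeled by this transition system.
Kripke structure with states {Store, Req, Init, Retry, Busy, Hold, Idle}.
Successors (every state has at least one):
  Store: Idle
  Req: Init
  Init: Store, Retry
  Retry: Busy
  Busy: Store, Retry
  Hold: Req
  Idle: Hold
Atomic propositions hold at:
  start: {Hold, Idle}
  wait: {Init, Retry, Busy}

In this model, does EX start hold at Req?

Sat(EX start) = {s : some successor in {Hold, Idle}} = {Store, Idle}
Req ∉ Sat(EX start) = {Store, Idle}, so the formula does not hold at Req.

No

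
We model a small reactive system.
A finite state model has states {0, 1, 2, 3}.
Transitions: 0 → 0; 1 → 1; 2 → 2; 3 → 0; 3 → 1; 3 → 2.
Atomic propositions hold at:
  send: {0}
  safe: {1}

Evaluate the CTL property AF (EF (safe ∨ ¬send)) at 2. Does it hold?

Yes

Sat(¬send) = {1, 2, 3}
Sat(safe ∨ ¬send) = {1, 2, 3}
EF (safe ∨ ¬send): least fixpoint, start Z0 = {1, 2, 3}, add states with some successor in Z. Already a fixed point.
Sat(EF (safe ∨ ¬send)) = {1, 2, 3}
AF (EF (safe ∨ ¬send)): least fixpoint, start Z0 = {1, 2, 3}, add states with every successor in Z. Already a fixed point.
Sat(AF (EF (safe ∨ ¬send))) = {1, 2, 3}
2 ∈ Sat(AF (EF (safe ∨ ¬send))) = {1, 2, 3}, so the formula holds at 2.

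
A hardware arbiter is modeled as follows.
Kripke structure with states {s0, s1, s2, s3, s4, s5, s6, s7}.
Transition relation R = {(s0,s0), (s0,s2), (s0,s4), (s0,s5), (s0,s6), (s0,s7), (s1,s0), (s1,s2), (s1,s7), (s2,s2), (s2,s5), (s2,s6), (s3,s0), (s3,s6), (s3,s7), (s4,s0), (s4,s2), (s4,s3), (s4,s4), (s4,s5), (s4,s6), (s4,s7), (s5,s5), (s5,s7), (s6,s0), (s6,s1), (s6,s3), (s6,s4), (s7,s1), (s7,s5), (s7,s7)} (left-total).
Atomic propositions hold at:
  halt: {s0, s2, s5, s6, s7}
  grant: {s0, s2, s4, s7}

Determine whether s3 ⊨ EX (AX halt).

No

Sat(AX halt) = {s : every successor in {s0, s2, s5, s6, s7}} = {s1, s2, s3, s5}
Sat(EX (AX halt)) = {s : some successor in {s1, s2, s3, s5}} = {s0, s1, s2, s4, s5, s6, s7}
s3 ∉ Sat(EX (AX halt)) = {s0, s1, s2, s4, s5, s6, s7}, so the formula does not hold at s3.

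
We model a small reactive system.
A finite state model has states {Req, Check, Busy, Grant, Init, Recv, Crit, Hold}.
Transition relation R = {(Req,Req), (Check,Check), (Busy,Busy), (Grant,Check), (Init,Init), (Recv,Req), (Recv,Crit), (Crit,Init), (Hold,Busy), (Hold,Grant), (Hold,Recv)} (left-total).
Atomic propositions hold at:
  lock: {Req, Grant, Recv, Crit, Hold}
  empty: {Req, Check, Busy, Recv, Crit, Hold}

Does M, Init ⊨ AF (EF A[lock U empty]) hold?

A[lock U empty]: least fixpoint, start Z0 = Sat(empty) = {Req, Check, Busy, Recv, Crit, Hold}, add states in Sat(lock) with every successor in Z. Z1 = {Req, Check, Busy, Grant, Recv, Crit, Hold}; fixed.
Sat(A[lock U empty]) = {Req, Check, Busy, Grant, Recv, Crit, Hold}
EF A[lock U empty]: least fixpoint, start Z0 = {Req, Check, Busy, Grant, Recv, Crit, Hold}, add states with some successor in Z. Already a fixed point.
Sat(EF A[lock U empty]) = {Req, Check, Busy, Grant, Recv, Crit, Hold}
AF (EF A[lock U empty]): least fixpoint, start Z0 = {Req, Check, Busy, Grant, Recv, Crit, Hold}, add states with every successor in Z. Already a fixed point.
Sat(AF (EF A[lock U empty])) = {Req, Check, Busy, Grant, Recv, Crit, Hold}
Init ∉ Sat(AF (EF A[lock U empty])) = {Req, Check, Busy, Grant, Recv, Crit, Hold}, so the formula does not hold at Init.

No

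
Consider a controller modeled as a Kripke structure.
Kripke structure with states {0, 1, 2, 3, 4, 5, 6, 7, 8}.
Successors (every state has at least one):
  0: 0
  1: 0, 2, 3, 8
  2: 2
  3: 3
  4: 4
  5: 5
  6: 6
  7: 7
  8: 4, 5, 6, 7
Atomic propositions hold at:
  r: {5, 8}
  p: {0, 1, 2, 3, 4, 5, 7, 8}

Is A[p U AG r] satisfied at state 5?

AG r: greatest fixpoint, start Z0 = {5, 8}, keep only states in Sat with every successor in Z. Z1 = {5}; fixed.
Sat(AG r) = {5}
A[p U AG r]: least fixpoint, start Z0 = Sat(AG r) = {5}, add states in Sat(p) with every successor in Z. Already a fixed point.
Sat(A[p U AG r]) = {5}
5 ∈ Sat(A[p U AG r]) = {5}, so the formula holds at 5.

Yes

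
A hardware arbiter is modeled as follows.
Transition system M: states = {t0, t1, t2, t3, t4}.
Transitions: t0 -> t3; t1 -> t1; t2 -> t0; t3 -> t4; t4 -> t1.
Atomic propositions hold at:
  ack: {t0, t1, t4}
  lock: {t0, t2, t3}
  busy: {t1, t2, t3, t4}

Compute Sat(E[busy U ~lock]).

Sat(~lock) = {t1, t4}
E[busy U ~lock]: least fixpoint, start Z0 = Sat(~lock) = {t1, t4}, add states in Sat(busy) with some successor in Z. Z1 = {t1, t3, t4}; fixed.
Sat(E[busy U ~lock]) = {t1, t3, t4}

{t1, t3, t4}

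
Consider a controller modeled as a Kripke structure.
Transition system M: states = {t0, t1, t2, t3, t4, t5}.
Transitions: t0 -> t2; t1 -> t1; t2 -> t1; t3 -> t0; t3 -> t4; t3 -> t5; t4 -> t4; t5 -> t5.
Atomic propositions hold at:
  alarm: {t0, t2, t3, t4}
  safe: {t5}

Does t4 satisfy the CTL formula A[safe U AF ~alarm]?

No

Sat(~alarm) = {t1, t5}
AF ~alarm: least fixpoint, start Z0 = {t1, t5}, add states with every successor in Z. Z1 = {t1, t2, t5}; Z2 = {t0, t1, t2, t5}; fixed.
Sat(AF ~alarm) = {t0, t1, t2, t5}
A[safe U AF ~alarm]: least fixpoint, start Z0 = Sat(AF ~alarm) = {t0, t1, t2, t5}, add states in Sat(safe) with every successor in Z. Already a fixed point.
Sat(A[safe U AF ~alarm]) = {t0, t1, t2, t5}
t4 ∉ Sat(A[safe U AF ~alarm]) = {t0, t1, t2, t5}, so the formula does not hold at t4.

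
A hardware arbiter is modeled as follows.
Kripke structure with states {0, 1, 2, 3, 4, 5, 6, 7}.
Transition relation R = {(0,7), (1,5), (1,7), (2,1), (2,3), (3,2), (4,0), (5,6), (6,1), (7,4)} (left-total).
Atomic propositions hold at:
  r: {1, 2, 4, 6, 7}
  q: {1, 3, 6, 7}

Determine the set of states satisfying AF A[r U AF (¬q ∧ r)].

Sat(¬q) = {0, 2, 4, 5}
Sat(¬q ∧ r) = {2, 4}
AF (¬q ∧ r): least fixpoint, start Z0 = {2, 4}, add states with every successor in Z. Z1 = {2, 3, 4, 7}; Z2 = {0, 2, 3, 4, 7}; fixed.
Sat(AF (¬q ∧ r)) = {0, 2, 3, 4, 7}
A[r U AF (¬q ∧ r)]: least fixpoint, start Z0 = Sat(AF (¬q ∧ r)) = {0, 2, 3, 4, 7}, add states in Sat(r) with every successor in Z. Already a fixed point.
Sat(A[r U AF (¬q ∧ r)]) = {0, 2, 3, 4, 7}
AF A[r U AF (¬q ∧ r)]: least fixpoint, start Z0 = {0, 2, 3, 4, 7}, add states with every successor in Z. Already a fixed point.
Sat(AF A[r U AF (¬q ∧ r)]) = {0, 2, 3, 4, 7}

{0, 2, 3, 4, 7}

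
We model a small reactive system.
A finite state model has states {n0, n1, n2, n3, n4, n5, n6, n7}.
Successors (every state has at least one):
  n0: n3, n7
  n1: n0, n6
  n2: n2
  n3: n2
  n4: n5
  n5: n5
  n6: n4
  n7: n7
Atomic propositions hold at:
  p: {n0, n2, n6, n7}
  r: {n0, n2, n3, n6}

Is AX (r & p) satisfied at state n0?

Sat(r & p) = {n0, n2, n6}
Sat(AX (r & p)) = {s : every successor in {n0, n2, n6}} = {n1, n2, n3}
n0 ∉ Sat(AX (r & p)) = {n1, n2, n3}, so the formula does not hold at n0.

No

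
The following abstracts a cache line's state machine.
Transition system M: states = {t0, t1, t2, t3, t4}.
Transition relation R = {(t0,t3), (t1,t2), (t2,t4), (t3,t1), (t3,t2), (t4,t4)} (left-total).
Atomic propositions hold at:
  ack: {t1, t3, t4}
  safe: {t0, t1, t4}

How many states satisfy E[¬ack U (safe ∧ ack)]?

Sat(¬ack) = {t0, t2}
Sat(safe ∧ ack) = {t1, t4}
E[¬ack U (safe ∧ ack)]: least fixpoint, start Z0 = Sat((safe ∧ ack)) = {t1, t4}, add states in Sat(¬ack) with some successor in Z. Z1 = {t1, t2, t4}; fixed.
Sat(E[¬ack U (safe ∧ ack)]) = {t1, t2, t4}
|Sat(E[¬ack U (safe ∧ ack)])| = |{t1, t2, t4}| = 3.

3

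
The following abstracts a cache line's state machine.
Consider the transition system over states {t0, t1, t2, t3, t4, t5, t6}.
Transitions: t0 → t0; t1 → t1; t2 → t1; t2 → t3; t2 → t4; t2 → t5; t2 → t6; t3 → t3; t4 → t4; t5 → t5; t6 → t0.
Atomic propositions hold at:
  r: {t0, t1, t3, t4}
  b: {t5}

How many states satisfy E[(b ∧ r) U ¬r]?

3

Sat(b ∧ r) = ∅
Sat(¬r) = {t2, t5, t6}
E[(b ∧ r) U ¬r]: least fixpoint, start Z0 = Sat(¬r) = {t2, t5, t6}, add states in Sat(b ∧ r) with some successor in Z. Already a fixed point.
Sat(E[(b ∧ r) U ¬r]) = {t2, t5, t6}
|Sat(E[(b ∧ r) U ¬r])| = |{t2, t5, t6}| = 3.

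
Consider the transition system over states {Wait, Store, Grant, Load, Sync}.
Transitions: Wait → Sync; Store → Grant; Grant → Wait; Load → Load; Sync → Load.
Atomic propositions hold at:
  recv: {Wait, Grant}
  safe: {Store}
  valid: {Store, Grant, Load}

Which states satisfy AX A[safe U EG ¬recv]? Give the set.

{Wait, Load, Sync}

Sat(¬recv) = {Store, Load, Sync}
EG ¬recv: greatest fixpoint, start Z0 = {Store, Load, Sync}, keep only states in Sat with some successor in Z. Z1 = {Load, Sync}; fixed.
Sat(EG ¬recv) = {Load, Sync}
A[safe U EG ¬recv]: least fixpoint, start Z0 = Sat(EG ¬recv) = {Load, Sync}, add states in Sat(safe) with every successor in Z. Already a fixed point.
Sat(A[safe U EG ¬recv]) = {Load, Sync}
Sat(AX A[safe U EG ¬recv]) = {s : every successor in {Load, Sync}} = {Wait, Load, Sync}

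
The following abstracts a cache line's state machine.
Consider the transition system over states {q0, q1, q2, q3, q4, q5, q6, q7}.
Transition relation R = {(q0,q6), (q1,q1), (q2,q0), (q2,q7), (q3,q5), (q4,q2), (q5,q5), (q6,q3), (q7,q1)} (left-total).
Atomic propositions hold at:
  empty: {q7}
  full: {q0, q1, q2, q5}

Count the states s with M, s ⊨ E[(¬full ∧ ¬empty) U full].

7

Sat(¬full) = {q3, q4, q6, q7}
Sat(¬empty) = {q0, q1, q2, q3, q4, q5, q6}
Sat(¬full ∧ ¬empty) = {q3, q4, q6}
E[(¬full ∧ ¬empty) U full]: least fixpoint, start Z0 = Sat(full) = {q0, q1, q2, q5}, add states in Sat(¬full ∧ ¬empty) with some successor in Z. Z1 = {q0, q1, q2, q3, q4, q5}; Z2 = {q0, q1, q2, q3, q4, q5, q6}; fixed.
Sat(E[(¬full ∧ ¬empty) U full]) = {q0, q1, q2, q3, q4, q5, q6}
|Sat(E[(¬full ∧ ¬empty) U full])| = |{q0, q1, q2, q3, q4, q5, q6}| = 7.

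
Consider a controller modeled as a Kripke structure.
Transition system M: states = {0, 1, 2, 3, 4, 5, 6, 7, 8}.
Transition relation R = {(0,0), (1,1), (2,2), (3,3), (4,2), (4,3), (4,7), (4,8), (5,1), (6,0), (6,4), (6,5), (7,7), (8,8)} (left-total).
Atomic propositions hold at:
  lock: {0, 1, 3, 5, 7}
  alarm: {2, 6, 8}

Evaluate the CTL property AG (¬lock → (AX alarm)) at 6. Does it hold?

Sat(¬lock) = {2, 4, 6, 8}
Sat(AX alarm) = {s : every successor in {2, 6, 8}} = {2, 8}
Sat(¬lock → (AX alarm)) = {0, 1, 2, 3, 5, 7, 8}
AG (¬lock → (AX alarm)): greatest fixpoint, start Z0 = {0, 1, 2, 3, 5, 7, 8}, keep only states in Sat with every successor in Z. Already a fixed point.
Sat(AG (¬lock → (AX alarm))) = {0, 1, 2, 3, 5, 7, 8}
6 ∉ Sat(AG (¬lock → (AX alarm))) = {0, 1, 2, 3, 5, 7, 8}, so the formula does not hold at 6.

No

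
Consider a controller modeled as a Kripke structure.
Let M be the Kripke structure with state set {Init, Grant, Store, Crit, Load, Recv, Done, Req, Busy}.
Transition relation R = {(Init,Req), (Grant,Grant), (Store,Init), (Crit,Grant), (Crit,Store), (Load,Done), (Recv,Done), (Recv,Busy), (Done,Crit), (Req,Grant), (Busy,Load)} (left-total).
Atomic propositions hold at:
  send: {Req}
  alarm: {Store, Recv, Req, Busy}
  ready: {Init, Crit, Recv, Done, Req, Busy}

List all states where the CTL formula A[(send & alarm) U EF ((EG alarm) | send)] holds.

{Init, Store, Crit, Load, Recv, Done, Req, Busy}

Sat(send & alarm) = {Req}
EG alarm: greatest fixpoint, start Z0 = {Store, Recv, Req, Busy}, keep only states in Sat with some successor in Z. Z1 = {Recv}; Z2 = ∅; fixed.
Sat(EG alarm) = ∅
Sat((EG alarm) | send) = {Req}
EF ((EG alarm) | send): least fixpoint, start Z0 = {Req}, add states with some successor in Z. Z1 = {Init, Req}; Z2 = {Init, Store, Req}; Z3 = {Init, Store, Crit, Req}; Z4 = {Init, Store, Crit, Done, Req}; Z5 = {Init, Store, Crit, Load, Recv, Done, Req}; Z6 = {Init, Store, Crit, Load, Recv, Done, Req, Busy}; fixed.
Sat(EF ((EG alarm) | send)) = {Init, Store, Crit, Load, Recv, Done, Req, Busy}
A[(send & alarm) U EF ((EG alarm) | send)]: least fixpoint, start Z0 = Sat(EF ((EG alarm) | send)) = {Init, Store, Crit, Load, Recv, Done, Req, Busy}, add states in Sat(send & alarm) with every successor in Z. Already a fixed point.
Sat(A[(send & alarm) U EF ((EG alarm) | send)]) = {Init, Store, Crit, Load, Recv, Done, Req, Busy}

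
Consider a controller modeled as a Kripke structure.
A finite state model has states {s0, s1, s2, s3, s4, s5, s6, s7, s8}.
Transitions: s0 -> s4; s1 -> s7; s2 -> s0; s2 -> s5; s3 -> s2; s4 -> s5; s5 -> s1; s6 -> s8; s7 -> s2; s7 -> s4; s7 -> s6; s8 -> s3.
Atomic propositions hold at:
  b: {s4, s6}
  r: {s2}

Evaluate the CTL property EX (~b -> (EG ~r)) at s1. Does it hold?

Sat(~b) = {s0, s1, s2, s3, s5, s7, s8}
Sat(~r) = {s0, s1, s3, s4, s5, s6, s7, s8}
EG ~r: greatest fixpoint, start Z0 = {s0, s1, s3, s4, s5, s6, s7, s8}, keep only states in Sat with some successor in Z. Z1 = {s0, s1, s4, s5, s6, s7, s8}; Z2 = {s0, s1, s4, s5, s6, s7}; Z3 = {s0, s1, s4, s5, s7}; fixed.
Sat(EG ~r) = {s0, s1, s4, s5, s7}
Sat(~b -> (EG ~r)) = {s0, s1, s4, s5, s6, s7}
Sat(EX (~b -> (EG ~r))) = {s : some successor in {s0, s1, s4, s5, s6, s7}} = {s0, s1, s2, s4, s5, s7}
s1 ∈ Sat(EX (~b -> (EG ~r))) = {s0, s1, s2, s4, s5, s7}, so the formula holds at s1.

Yes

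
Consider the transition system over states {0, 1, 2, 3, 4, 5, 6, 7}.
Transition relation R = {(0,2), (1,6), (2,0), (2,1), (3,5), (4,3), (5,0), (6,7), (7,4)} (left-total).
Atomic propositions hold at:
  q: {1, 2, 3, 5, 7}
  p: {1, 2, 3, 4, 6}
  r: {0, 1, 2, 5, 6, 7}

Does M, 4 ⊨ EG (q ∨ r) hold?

Sat(q ∨ r) = {0, 1, 2, 3, 5, 6, 7}
EG (q ∨ r): greatest fixpoint, start Z0 = {0, 1, 2, 3, 5, 6, 7}, keep only states in Sat with some successor in Z. Z1 = {0, 1, 2, 3, 5, 6}; Z2 = {0, 1, 2, 3, 5}; Z3 = {0, 2, 3, 5}; fixed.
Sat(EG (q ∨ r)) = {0, 2, 3, 5}
4 ∉ Sat(EG (q ∨ r)) = {0, 2, 3, 5}, so the formula does not hold at 4.

No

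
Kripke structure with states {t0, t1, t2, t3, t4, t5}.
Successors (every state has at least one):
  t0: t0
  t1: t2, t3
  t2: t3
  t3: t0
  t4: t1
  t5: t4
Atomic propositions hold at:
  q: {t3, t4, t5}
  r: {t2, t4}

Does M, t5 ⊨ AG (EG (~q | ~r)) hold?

No

Sat(~q) = {t0, t1, t2}
Sat(~r) = {t0, t1, t3, t5}
Sat(~q | ~r) = {t0, t1, t2, t3, t5}
EG (~q | ~r): greatest fixpoint, start Z0 = {t0, t1, t2, t3, t5}, keep only states in Sat with some successor in Z. Z1 = {t0, t1, t2, t3}; fixed.
Sat(EG (~q | ~r)) = {t0, t1, t2, t3}
AG (EG (~q | ~r)): greatest fixpoint, start Z0 = {t0, t1, t2, t3}, keep only states in Sat with every successor in Z. Already a fixed point.
Sat(AG (EG (~q | ~r))) = {t0, t1, t2, t3}
t5 ∉ Sat(AG (EG (~q | ~r))) = {t0, t1, t2, t3}, so the formula does not hold at t5.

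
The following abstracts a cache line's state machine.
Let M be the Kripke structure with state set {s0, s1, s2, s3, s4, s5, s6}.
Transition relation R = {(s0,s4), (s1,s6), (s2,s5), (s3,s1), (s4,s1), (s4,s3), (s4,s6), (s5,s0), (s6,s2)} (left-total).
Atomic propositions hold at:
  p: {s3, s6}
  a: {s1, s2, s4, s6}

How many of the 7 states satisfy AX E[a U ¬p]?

6

Sat(¬p) = {s0, s1, s2, s4, s5}
E[a U ¬p]: least fixpoint, start Z0 = Sat(¬p) = {s0, s1, s2, s4, s5}, add states in Sat(a) with some successor in Z. Z1 = {s0, s1, s2, s4, s5, s6}; fixed.
Sat(E[a U ¬p]) = {s0, s1, s2, s4, s5, s6}
Sat(AX E[a U ¬p]) = {s : every successor in {s0, s1, s2, s4, s5, s6}} = {s0, s1, s2, s3, s5, s6}
|Sat(AX E[a U ¬p])| = |{s0, s1, s2, s3, s5, s6}| = 6.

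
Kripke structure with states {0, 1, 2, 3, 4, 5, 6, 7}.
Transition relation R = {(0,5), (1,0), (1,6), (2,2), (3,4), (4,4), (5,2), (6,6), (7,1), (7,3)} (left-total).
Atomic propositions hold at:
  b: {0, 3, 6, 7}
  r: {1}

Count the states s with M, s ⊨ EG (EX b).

Sat(EX b) = {s : some successor in {0, 3, 6, 7}} = {1, 6, 7}
EG (EX b): greatest fixpoint, start Z0 = {1, 6, 7}, keep only states in Sat with some successor in Z. Already a fixed point.
Sat(EG (EX b)) = {1, 6, 7}
|Sat(EG (EX b))| = |{1, 6, 7}| = 3.

3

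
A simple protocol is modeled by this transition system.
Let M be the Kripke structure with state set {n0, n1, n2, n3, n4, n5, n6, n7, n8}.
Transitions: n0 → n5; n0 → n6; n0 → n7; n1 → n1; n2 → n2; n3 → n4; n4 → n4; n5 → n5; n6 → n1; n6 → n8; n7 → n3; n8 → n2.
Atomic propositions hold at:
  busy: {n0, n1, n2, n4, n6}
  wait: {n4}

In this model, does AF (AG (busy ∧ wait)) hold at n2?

No

Sat(busy ∧ wait) = {n4}
AG (busy ∧ wait): greatest fixpoint, start Z0 = {n4}, keep only states in Sat with every successor in Z. Already a fixed point.
Sat(AG (busy ∧ wait)) = {n4}
AF (AG (busy ∧ wait)): least fixpoint, start Z0 = {n4}, add states with every successor in Z. Z1 = {n3, n4}; Z2 = {n3, n4, n7}; fixed.
Sat(AF (AG (busy ∧ wait))) = {n3, n4, n7}
n2 ∉ Sat(AF (AG (busy ∧ wait))) = {n3, n4, n7}, so the formula does not hold at n2.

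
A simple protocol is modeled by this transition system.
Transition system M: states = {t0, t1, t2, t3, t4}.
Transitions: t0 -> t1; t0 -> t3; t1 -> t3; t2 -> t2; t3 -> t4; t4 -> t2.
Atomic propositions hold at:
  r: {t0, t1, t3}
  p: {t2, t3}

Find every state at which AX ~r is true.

Sat(~r) = {t2, t4}
Sat(AX ~r) = {s : every successor in {t2, t4}} = {t2, t3, t4}

{t2, t3, t4}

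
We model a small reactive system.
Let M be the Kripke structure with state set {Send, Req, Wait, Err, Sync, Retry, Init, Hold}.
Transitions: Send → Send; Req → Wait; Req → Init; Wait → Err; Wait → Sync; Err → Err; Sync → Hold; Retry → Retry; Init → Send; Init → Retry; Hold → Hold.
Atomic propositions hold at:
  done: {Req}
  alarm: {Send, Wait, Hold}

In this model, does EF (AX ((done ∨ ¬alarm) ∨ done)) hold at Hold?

Sat(¬alarm) = {Req, Err, Sync, Retry, Init}
Sat(done ∨ ¬alarm) = {Req, Err, Sync, Retry, Init}
Sat((done ∨ ¬alarm) ∨ done) = {Req, Err, Sync, Retry, Init}
Sat(AX ((done ∨ ¬alarm) ∨ done)) = {s : every successor in {Req, Err, Sync, Retry, Init}} = {Wait, Err, Retry}
EF (AX ((done ∨ ¬alarm) ∨ done)): least fixpoint, start Z0 = {Wait, Err, Retry}, add states with some successor in Z. Z1 = {Req, Wait, Err, Retry, Init}; fixed.
Sat(EF (AX ((done ∨ ¬alarm) ∨ done))) = {Req, Wait, Err, Retry, Init}
Hold ∉ Sat(EF (AX ((done ∨ ¬alarm) ∨ done))) = {Req, Wait, Err, Retry, Init}, so the formula does not hold at Hold.

No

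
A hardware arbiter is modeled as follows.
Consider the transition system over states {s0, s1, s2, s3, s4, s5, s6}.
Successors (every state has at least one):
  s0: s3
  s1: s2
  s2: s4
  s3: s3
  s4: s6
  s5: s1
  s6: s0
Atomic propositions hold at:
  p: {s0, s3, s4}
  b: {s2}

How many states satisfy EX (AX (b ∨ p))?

Sat(b ∨ p) = {s0, s2, s3, s4}
Sat(AX (b ∨ p)) = {s : every successor in {s0, s2, s3, s4}} = {s0, s1, s2, s3, s6}
Sat(EX (AX (b ∨ p))) = {s : some successor in {s0, s1, s2, s3, s6}} = {s0, s1, s3, s4, s5, s6}
|Sat(EX (AX (b ∨ p)))| = |{s0, s1, s3, s4, s5, s6}| = 6.

6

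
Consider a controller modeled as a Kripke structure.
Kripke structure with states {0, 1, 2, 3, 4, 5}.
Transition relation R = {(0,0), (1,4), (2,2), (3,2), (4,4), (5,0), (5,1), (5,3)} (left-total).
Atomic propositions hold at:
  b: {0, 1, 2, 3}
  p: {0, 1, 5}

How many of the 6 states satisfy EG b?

EG b: greatest fixpoint, start Z0 = {0, 1, 2, 3}, keep only states in Sat with some successor in Z. Z1 = {0, 2, 3}; fixed.
Sat(EG b) = {0, 2, 3}
|Sat(EG b)| = |{0, 2, 3}| = 3.

3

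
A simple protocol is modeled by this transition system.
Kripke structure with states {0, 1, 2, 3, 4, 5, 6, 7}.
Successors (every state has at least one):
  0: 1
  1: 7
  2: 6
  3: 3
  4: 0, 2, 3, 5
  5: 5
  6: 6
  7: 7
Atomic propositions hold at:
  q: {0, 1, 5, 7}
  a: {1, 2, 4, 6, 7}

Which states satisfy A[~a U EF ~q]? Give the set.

Sat(~a) = {0, 3, 5}
Sat(~q) = {2, 3, 4, 6}
EF ~q: least fixpoint, start Z0 = {2, 3, 4, 6}, add states with some successor in Z. Already a fixed point.
Sat(EF ~q) = {2, 3, 4, 6}
A[~a U EF ~q]: least fixpoint, start Z0 = Sat(EF ~q) = {2, 3, 4, 6}, add states in Sat(~a) with every successor in Z. Already a fixed point.
Sat(A[~a U EF ~q]) = {2, 3, 4, 6}

{2, 3, 4, 6}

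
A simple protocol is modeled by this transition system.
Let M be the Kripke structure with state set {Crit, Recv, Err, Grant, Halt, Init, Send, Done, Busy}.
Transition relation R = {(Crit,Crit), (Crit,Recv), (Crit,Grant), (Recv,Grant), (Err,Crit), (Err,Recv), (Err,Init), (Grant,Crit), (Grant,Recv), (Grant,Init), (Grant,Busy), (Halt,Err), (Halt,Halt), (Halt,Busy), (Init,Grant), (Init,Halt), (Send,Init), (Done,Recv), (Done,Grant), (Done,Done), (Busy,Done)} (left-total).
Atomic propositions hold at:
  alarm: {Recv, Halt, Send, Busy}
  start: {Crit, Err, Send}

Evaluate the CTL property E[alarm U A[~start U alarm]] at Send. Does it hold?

Yes

Sat(~start) = {Recv, Grant, Halt, Init, Done, Busy}
A[~start U alarm]: least fixpoint, start Z0 = Sat(alarm) = {Recv, Halt, Send, Busy}, add states in Sat(~start) with every successor in Z. Already a fixed point.
Sat(A[~start U alarm]) = {Recv, Halt, Send, Busy}
E[alarm U A[~start U alarm]]: least fixpoint, start Z0 = Sat(A[~start U alarm]) = {Recv, Halt, Send, Busy}, add states in Sat(alarm) with some successor in Z. Already a fixed point.
Sat(E[alarm U A[~start U alarm]]) = {Recv, Halt, Send, Busy}
Send ∈ Sat(E[alarm U A[~start U alarm]]) = {Recv, Halt, Send, Busy}, so the formula holds at Send.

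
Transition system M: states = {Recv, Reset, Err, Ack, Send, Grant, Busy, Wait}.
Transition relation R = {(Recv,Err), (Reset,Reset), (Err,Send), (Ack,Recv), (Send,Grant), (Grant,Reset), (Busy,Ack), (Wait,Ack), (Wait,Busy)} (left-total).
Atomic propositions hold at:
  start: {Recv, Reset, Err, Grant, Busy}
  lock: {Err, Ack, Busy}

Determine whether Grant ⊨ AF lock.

AF lock: least fixpoint, start Z0 = {Err, Ack, Busy}, add states with every successor in Z. Z1 = {Recv, Err, Ack, Busy, Wait}; fixed.
Sat(AF lock) = {Recv, Err, Ack, Busy, Wait}
Grant ∉ Sat(AF lock) = {Recv, Err, Ack, Busy, Wait}, so the formula does not hold at Grant.

No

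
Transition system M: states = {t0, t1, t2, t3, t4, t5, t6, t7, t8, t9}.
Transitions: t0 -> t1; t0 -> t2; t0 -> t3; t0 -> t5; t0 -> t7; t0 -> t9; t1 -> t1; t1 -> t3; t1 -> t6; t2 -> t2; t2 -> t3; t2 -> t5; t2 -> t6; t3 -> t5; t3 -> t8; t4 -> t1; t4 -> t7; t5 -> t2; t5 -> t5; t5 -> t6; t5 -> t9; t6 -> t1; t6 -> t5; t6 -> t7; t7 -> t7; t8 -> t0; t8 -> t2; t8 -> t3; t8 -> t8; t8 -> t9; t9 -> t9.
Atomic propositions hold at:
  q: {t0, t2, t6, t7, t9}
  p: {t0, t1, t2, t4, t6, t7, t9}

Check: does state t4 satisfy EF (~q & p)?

Sat(~q) = {t1, t3, t4, t5, t8}
Sat(~q & p) = {t1, t4}
EF (~q & p): least fixpoint, start Z0 = {t1, t4}, add states with some successor in Z. Z1 = {t0, t1, t4, t6}; Z2 = {t0, t1, t2, t4, t5, t6, t8}; Z3 = {t0, t1, t2, t3, t4, t5, t6, t8}; fixed.
Sat(EF (~q & p)) = {t0, t1, t2, t3, t4, t5, t6, t8}
t4 ∈ Sat(EF (~q & p)) = {t0, t1, t2, t3, t4, t5, t6, t8}, so the formula holds at t4.

Yes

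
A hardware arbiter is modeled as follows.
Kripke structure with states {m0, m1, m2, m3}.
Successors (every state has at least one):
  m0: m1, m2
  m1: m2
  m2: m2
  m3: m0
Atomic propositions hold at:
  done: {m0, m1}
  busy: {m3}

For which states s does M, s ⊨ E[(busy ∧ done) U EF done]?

{m0, m1, m3}

Sat(busy ∧ done) = ∅
EF done: least fixpoint, start Z0 = {m0, m1}, add states with some successor in Z. Z1 = {m0, m1, m3}; fixed.
Sat(EF done) = {m0, m1, m3}
E[(busy ∧ done) U EF done]: least fixpoint, start Z0 = Sat(EF done) = {m0, m1, m3}, add states in Sat(busy ∧ done) with some successor in Z. Already a fixed point.
Sat(E[(busy ∧ done) U EF done]) = {m0, m1, m3}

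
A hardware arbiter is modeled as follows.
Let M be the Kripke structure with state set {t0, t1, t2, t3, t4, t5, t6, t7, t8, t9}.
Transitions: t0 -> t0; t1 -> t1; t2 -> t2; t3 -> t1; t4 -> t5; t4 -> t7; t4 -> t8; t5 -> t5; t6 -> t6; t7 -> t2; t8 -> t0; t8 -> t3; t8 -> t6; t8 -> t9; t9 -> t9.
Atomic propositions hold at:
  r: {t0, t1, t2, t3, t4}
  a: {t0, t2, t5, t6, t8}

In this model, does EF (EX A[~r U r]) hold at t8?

Yes

Sat(~r) = {t5, t6, t7, t8, t9}
A[~r U r]: least fixpoint, start Z0 = Sat(r) = {t0, t1, t2, t3, t4}, add states in Sat(~r) with every successor in Z. Z1 = {t0, t1, t2, t3, t4, t7}; fixed.
Sat(A[~r U r]) = {t0, t1, t2, t3, t4, t7}
Sat(EX A[~r U r]) = {s : some successor in {t0, t1, t2, t3, t4, t7}} = {t0, t1, t2, t3, t4, t7, t8}
EF (EX A[~r U r]): least fixpoint, start Z0 = {t0, t1, t2, t3, t4, t7, t8}, add states with some successor in Z. Already a fixed point.
Sat(EF (EX A[~r U r])) = {t0, t1, t2, t3, t4, t7, t8}
t8 ∈ Sat(EF (EX A[~r U r])) = {t0, t1, t2, t3, t4, t7, t8}, so the formula holds at t8.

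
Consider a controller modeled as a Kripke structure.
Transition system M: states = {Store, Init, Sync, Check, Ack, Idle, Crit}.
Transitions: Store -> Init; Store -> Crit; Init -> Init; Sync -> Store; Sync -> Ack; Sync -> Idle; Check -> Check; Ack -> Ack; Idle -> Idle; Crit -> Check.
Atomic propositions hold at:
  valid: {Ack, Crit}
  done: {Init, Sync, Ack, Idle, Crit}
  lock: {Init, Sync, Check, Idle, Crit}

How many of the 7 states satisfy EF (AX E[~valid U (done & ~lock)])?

Sat(~valid) = {Store, Init, Sync, Check, Idle}
Sat(~lock) = {Store, Ack}
Sat(done & ~lock) = {Ack}
E[~valid U (done & ~lock)]: least fixpoint, start Z0 = Sat((done & ~lock)) = {Ack}, add states in Sat(~valid) with some successor in Z. Z1 = {Sync, Ack}; fixed.
Sat(E[~valid U (done & ~lock)]) = {Sync, Ack}
Sat(AX E[~valid U (done & ~lock)]) = {s : every successor in {Sync, Ack}} = {Ack}
EF (AX E[~valid U (done & ~lock)]): least fixpoint, start Z0 = {Ack}, add states with some successor in Z. Z1 = {Sync, Ack}; fixed.
Sat(EF (AX E[~valid U (done & ~lock)])) = {Sync, Ack}
|Sat(EF (AX E[~valid U (done & ~lock)]))| = |{Sync, Ack}| = 2.

2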